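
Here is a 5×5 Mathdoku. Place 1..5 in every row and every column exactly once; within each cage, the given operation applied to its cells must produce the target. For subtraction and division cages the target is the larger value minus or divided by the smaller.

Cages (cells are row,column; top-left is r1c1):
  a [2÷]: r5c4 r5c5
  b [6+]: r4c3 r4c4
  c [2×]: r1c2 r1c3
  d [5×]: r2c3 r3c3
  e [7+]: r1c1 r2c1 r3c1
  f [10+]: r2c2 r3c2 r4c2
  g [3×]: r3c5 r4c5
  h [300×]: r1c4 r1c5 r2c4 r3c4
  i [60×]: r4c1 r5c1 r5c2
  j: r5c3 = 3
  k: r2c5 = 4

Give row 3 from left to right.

Cage h has product 300, so r1c5 = 5.
K is a freebie; hence r2c5 = 4.
J is a freebie, which forces r5c3 = 3.
Cage i needs product 60, which forces r4c1 = 3.
3 is placed in row 4, leaving r4c5 = 1.
1 is placed in column 5, which forces r5c5 = 2.
1 is placed in column 5, which forces r3c5 = 3.
Row 1 needs a 3, and only r1c4 is open for it.
Column 4 already has 3, leaving r2c4 = 5.
Cage h has product 300, so r3c4 = 4.
Column 4 already has 4; hence r4c4 = 2.
Column 4 already has 4; hence r5c4 = 1.
The 3 cells of cage e must have sum 7, so r1c1 = 4.
Row 2 now contains 5; hence r2c3 = 1.
Cage d needs two cells with product 5, which forces r3c3 = 5.
2 is placed in row 4; hence r4c3 = 4.
4 is placed in column 1, so r5c1 = 5.
5 is placed in row 5, leaving r5c2 = 4.
The two cells of cage c must have product 2, so r1c2 = 1.
Column 3 already has 1, leaving r1c3 = 2.
1 is placed in row 2; hence r2c1 = 2.
1 is placed in row 2; hence r2c2 = 3.
Cage e has sum 7, leaving r3c1 = 1.
Row 3 already has 5, so r3c2 = 2.
4 is placed in row 4, which forces r4c2 = 5.
Completed grid: 4 1 2 3 5 / 2 3 1 5 4 / 1 2 5 4 3 / 3 5 4 2 1 / 5 4 3 1 2.

1 2 5 4 3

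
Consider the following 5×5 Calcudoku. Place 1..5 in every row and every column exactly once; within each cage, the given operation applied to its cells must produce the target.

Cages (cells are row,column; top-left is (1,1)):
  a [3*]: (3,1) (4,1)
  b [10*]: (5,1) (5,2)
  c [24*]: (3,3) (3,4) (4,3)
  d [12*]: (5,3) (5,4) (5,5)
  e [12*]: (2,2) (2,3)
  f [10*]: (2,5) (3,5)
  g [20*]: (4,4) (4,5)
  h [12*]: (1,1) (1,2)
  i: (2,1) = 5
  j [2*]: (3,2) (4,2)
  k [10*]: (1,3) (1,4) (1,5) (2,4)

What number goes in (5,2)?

5

Cage i is a single given cell, leaving (2,1) = 5.
The 4 cells of cage k must have product 10; hence (2,4) = 1.
5 is placed in row 2; hence (2,5) = 2.
Column 5 already has 2, which forces (3,5) = 5.
Column 5 already has 5; hence (4,5) = 4.
Column 1 already has 5; hence (5,1) = 2.
2 is placed in row 5; hence (5,2) = 5.
Column 5 already has 5, which forces (1,5) = 1.
Row 4 now contains 4, so (4,4) = 5.
Column 5 now contains 1, so (5,5) = 3.
Cage k needs product 10; hence (1,3) = 5.
Column 4 now contains 5, which forces (1,4) = 2.
Cage d needs product 12; hence (5,3) = 1.
Row 5 now contains 3, leaving (5,4) = 4.
Cage c needs product 24; hence (3,3) = 4.
Column 4 now contains 4; hence (3,4) = 3.
The 3 cells of cage c must have product 24, which forces (4,3) = 2.
Cage e needs two cells with product 12, which forces (2,2) = 4.
4 is placed in column 3, which forces (2,3) = 3.
Row 3 already has 3, which forces (3,1) = 1.
Cage j needs two cells with product 2, leaving (3,2) = 2.
The two cells of cage a must have product 3; hence (4,1) = 3.
2 is placed in row 4, so (4,2) = 1.
Column 1 now contains 3, leaving (1,1) = 4.
Column 2 already has 4, leaving (1,2) = 3.
Completed grid: 4 3 5 2 1 / 5 4 3 1 2 / 1 2 4 3 5 / 3 1 2 5 4 / 2 5 1 4 3.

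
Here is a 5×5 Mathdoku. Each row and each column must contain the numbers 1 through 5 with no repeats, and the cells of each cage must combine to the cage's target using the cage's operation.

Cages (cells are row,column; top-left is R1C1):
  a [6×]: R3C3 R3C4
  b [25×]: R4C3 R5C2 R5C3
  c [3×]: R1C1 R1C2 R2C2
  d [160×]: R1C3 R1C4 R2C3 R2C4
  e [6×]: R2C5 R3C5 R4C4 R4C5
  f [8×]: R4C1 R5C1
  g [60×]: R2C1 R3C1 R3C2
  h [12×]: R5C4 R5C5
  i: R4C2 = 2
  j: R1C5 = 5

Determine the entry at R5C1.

The 3 cells of cage c must have product 3, which forces R1C1 = 1.
Cage c needs product 3, so R1C2 = 3.
Cage j is a single given cell; hence R1C5 = 5.
The 3 cells of cage c must have product 3; hence R2C2 = 1.
I is a freebie, which forces R4C2 = 2.
Cage b needs product 25, so R4C3 = 5.
Cage e needs product 6, so R4C4 = 1.
2 is placed in row 4, which forces R4C5 = 3.
The 3 cells of cage b must have product 25, leaving R5C2 = 5.
Cage b needs product 25; hence R5C3 = 1.
3 is placed in column 5, leaving R5C5 = 4.
The 4 cells of cage d must have product 160; hence R1C3 = 2.
Cage d has product 160; hence R1C4 = 4.
Cage d needs product 160; hence R2C3 = 4.
The 4 cells of cage d must have product 160, which forces R2C4 = 5.
3 is placed in column 5; hence R2C5 = 2.
Column 2 now contains 5, which forces R3C2 = 4.
2 is placed in column 3, which forces R3C3 = 3.
Row 3 now contains 3; hence R3C4 = 2.
Cage e has product 6, so R3C5 = 1.
2 is placed in row 4, leaving R4C1 = 4.
Row 5 already has 4, so R5C1 = 2.
Row 5 already has 4, so R5C4 = 3.
Row 2 now contains 5, which forces R2C1 = 3.
Row 3 now contains 3, so R3C1 = 5.
Completed grid: 1 3 2 4 5 / 3 1 4 5 2 / 5 4 3 2 1 / 4 2 5 1 3 / 2 5 1 3 4.

2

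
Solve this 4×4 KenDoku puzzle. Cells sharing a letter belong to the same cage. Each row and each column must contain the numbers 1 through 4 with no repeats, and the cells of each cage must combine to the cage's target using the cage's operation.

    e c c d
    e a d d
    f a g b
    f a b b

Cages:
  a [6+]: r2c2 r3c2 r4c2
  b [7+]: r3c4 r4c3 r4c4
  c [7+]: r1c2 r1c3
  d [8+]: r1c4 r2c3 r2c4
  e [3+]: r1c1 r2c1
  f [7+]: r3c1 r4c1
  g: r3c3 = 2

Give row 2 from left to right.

1 2 4 3

Cage g is a single given cell, leaving r3c3 = 2.
Row 1 needs a 2, and only r1c1 is open for it.
Column 1 now contains 2, leaving r2c1 = 1.
The only place for 1 in row 1 is r1c4.
Cage b has sum 7, leaving r3c4 = 4.
Cage b has sum 7, leaving r4c3 = 1.
1 is placed in column 4, leaving r4c4 = 2.
Cage a needs sum 6, leaving r2c2 = 2.
Cage d needs sum 8, so r2c3 = 4.
Column 4 already has 4, which forces r2c4 = 3.
Row 3 already has 4, leaving r3c1 = 3.
Cage a has sum 6, so r3c2 = 1.
The two cells of cage f must have sum 7, which forces r4c1 = 4.
2 is placed in row 4, leaving r4c2 = 3.
Column 2 now contains 3, which forces r1c2 = 4.
Column 3 already has 4, which forces r1c3 = 3.
Filled in: 2 4 3 1 / 1 2 4 3 / 3 1 2 4 / 4 3 1 2.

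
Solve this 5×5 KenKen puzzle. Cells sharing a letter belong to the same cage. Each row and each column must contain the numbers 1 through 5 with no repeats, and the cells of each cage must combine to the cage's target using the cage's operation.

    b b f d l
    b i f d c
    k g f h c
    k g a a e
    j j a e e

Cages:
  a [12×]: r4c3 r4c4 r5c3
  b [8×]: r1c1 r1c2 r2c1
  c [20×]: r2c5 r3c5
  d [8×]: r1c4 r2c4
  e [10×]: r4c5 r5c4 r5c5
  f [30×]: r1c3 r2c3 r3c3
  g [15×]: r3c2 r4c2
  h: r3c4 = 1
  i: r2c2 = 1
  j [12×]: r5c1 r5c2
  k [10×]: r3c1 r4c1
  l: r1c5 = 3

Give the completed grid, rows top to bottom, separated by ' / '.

Cage l is a single given cell; hence r1c5 = 3.
Cage i is a single given cell, so r2c2 = 1.
H is a freebie, leaving r3c4 = 1.
Cage b has product 8; hence r1c1 = 1.
In row 1, 5 can only go at r1c3, so r1c3 = 5.
The only place for 3 in row 2 is r2c3.
3 is placed in column 3, which forces r3c3 = 2.
The 3 cells of cage a must have product 12, so r4c4 = 3.
2 is placed in row 3, so r3c1 = 5.
Cage g's pair has product 15, leaving r3c2 = 3.
Row 3 already has 5, leaving r3c5 = 4.
The two cells of cage k must have product 10, which forces r4c1 = 2.
3 is placed in row 4, leaving r4c2 = 5.
5 is placed in row 4; hence r4c5 = 1.
Column 2 already has 3, so r5c2 = 4.
Row 5 already has 4, so r5c3 = 1.
4 is placed in column 2, which forces r1c2 = 2.
2 is placed in row 1, so r1c4 = 4.
2 is placed in column 1, leaving r2c1 = 4.
4 is placed in column 4, which forces r2c4 = 2.
Column 5 already has 4; hence r2c5 = 5.
Row 4 already has 1, so r4c3 = 4.
Row 5 already has 4, which forces r5c1 = 3.
Column 4 already has 2; hence r5c4 = 5.
5 is placed in column 5, which forces r5c5 = 2.

1 2 5 4 3 / 4 1 3 2 5 / 5 3 2 1 4 / 2 5 4 3 1 / 3 4 1 5 2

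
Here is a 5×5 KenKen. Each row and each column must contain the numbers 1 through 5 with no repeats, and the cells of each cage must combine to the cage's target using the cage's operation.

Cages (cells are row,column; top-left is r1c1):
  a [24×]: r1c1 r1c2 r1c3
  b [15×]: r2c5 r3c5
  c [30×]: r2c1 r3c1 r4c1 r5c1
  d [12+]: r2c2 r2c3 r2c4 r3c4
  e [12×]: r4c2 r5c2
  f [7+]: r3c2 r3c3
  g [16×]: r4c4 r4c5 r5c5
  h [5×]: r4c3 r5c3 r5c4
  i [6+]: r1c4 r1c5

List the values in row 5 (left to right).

Cage h needs product 5, leaving r4c3 = 1.
Row 4 already has 1, so r4c5 = 4.
The 3 cells of cage h must have product 5, which forces r5c3 = 5.
Cage h has product 5; hence r5c4 = 1.
Column 5 already has 4, which forces r5c5 = 2.
Cage i needs two cells with sum 6, so r1c4 = 5.
The two cells of cage i must have sum 6, leaving r1c5 = 1.
Row 4 now contains 4, leaving r4c2 = 3.
Row 4 now contains 4, which forces r4c4 = 2.
Row 5 now contains 2, leaving r5c1 = 3.
Cage e's pair has product 12, leaving r5c2 = 4.
Cage a needs product 24, so r1c1 = 4.
Column 2 already has 4, which forces r1c2 = 2.
Cage a needs product 24, leaving r1c3 = 3.
Column 2 already has 2, leaving r2c2 = 1.
3 is placed in column 3, so r2c3 = 4.
Row 2 now contains 4, leaving r2c4 = 3.
Row 2 now contains 3, so r2c5 = 5.
Column 2 already has 4; hence r3c2 = 5.
Cage f's pair has sum 7, leaving r3c3 = 2.
3 is placed in column 4; hence r3c4 = 4.
Column 5 already has 5; hence r3c5 = 3.
Row 4 now contains 2, leaving r4c1 = 5.
1 is placed in row 2, leaving r2c1 = 2.
2 is placed in row 3, so r3c1 = 1.
Completed grid: 4 2 3 5 1 / 2 1 4 3 5 / 1 5 2 4 3 / 5 3 1 2 4 / 3 4 5 1 2.

3 4 5 1 2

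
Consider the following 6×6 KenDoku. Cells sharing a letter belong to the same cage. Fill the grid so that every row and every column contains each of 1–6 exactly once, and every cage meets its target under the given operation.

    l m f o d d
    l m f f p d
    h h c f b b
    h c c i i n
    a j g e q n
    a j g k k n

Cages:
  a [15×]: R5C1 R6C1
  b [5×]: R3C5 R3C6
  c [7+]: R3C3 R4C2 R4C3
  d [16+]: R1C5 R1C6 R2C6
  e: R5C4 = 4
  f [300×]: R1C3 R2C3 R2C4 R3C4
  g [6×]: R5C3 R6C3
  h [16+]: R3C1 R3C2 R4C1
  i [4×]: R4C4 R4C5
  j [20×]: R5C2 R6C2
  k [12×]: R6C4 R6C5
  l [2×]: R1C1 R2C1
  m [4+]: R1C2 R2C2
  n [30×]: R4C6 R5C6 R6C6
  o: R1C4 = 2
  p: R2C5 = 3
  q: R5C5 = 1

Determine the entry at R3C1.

Cage o is given, leaving R1C4 = 2.
Cage p is given, leaving R2C5 = 3.
Cage e is a single given cell, so R5C4 = 4.
Cage q is given, so R5C5 = 1.
Row 1 already has 2; hence R1C1 = 1.
Cage m needs two cells with sum 4, leaving R1C2 = 3.
Cage f needs product 300, which forces R1C3 = 5.
5 is placed in row 1, which forces R1C5 = 6.
6 is placed in row 1; hence R1C6 = 4.
Cage l needs two cells with product 2, leaving R2C1 = 2.
Row 2 already has 3; hence R2C2 = 1.
2 is placed in row 2; hence R2C3 = 4.
Column 5 now contains 1, so R3C5 = 5.
The two cells of cage b must have product 5, so R3C6 = 1.
Column 4 now contains 4; hence R4C4 = 1.
Column 5 now contains 1, so R4C5 = 4.
Row 5 already has 4, which forces R5C2 = 5.
Cage j's pair has product 20, leaving R6C2 = 4.
Column 5 now contains 4; hence R6C5 = 2.
Cage f needs product 300, leaving R2C4 = 5.
Cage d needs sum 16, so R2C6 = 6.
The 3 cells of cage h must have sum 16, which forces R3C1 = 4.
Row 3 already has 5, leaving R3C2 = 6.
Cage c needs sum 7, leaving R3C3 = 2.
The 4 cells of cage f must have product 300, leaving R3C4 = 3.
Cage h needs sum 16; hence R4C1 = 6.
Row 4 already has 4, leaving R4C2 = 2.
Cage c needs sum 7, so R4C3 = 3.
Row 4 now contains 3; hence R4C6 = 5.
Row 5 now contains 5, so R5C1 = 3.
2 is placed in column 3; hence R5C3 = 6.
3 is placed in row 5, so R5C6 = 2.
Cage a's pair has product 15; hence R6C1 = 5.
3 is placed in column 3, leaving R6C3 = 1.
The two cells of cage k must have product 12, leaving R6C4 = 6.
5 is placed in column 6, so R6C6 = 3.
The full grid is 1 3 5 2 6 4 / 2 1 4 5 3 6 / 4 6 2 3 5 1 / 6 2 3 1 4 5 / 3 5 6 4 1 2 / 5 4 1 6 2 3.

4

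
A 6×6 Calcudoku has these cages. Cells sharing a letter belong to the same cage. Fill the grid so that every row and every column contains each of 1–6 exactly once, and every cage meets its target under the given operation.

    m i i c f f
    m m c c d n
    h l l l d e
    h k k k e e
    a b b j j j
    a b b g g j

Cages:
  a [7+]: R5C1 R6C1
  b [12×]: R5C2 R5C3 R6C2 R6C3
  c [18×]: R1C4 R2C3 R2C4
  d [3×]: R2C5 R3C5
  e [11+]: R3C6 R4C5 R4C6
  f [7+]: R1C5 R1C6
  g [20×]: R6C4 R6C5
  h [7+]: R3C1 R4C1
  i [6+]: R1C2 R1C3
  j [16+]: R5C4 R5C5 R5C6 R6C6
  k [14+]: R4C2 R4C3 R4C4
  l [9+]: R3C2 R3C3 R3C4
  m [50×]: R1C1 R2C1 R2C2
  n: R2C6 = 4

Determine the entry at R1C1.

Cage m needs product 50, which forces R1C1 = 5.
Cage m has product 50, so R2C1 = 2.
Cage m has product 50, which forces R2C2 = 5.
Cage n is a single given cell, leaving R2C6 = 4.
In row 1, 3 can only go at R1C4, so R1C4 = 3.
The only place for 3 in row 2 is R2C5.
Column 5 already has 3, which forces R3C5 = 1.
Column 5 already has 1, leaving R1C5 = 6.
The two cells of cage f must have sum 7, leaving R1C6 = 1.
Row 3 needs a 5, and only R3C6 is open for it.
The 3 cells of cage e must have sum 11; hence R4C5 = 4.
Cage e needs sum 11, which forces R4C6 = 2.
4 is placed in column 5, leaving R6C5 = 5.
Cage j needs sum 16, so R5C4 = 5.
5 is placed in column 5, so R5C5 = 2.
Row 6 now contains 5, leaving R6C4 = 4.
Column 4 now contains 4, leaving R3C4 = 2.
Cage k has sum 14; hence R4C2 = 3.
Cage k has sum 14; hence R4C3 = 5.
5 is placed in column 4, so R4C4 = 6.
Cage c has product 18, which forces R2C3 = 6.
Column 4 already has 6, so R2C4 = 1.
Cage h's pair has sum 7, leaving R3C1 = 6.
Column 2 now contains 3; hence R3C2 = 4.
Cage l needs sum 9, so R3C3 = 3.
Row 4 now contains 3, leaving R4C1 = 1.
Column 1 now contains 1, which forces R5C1 = 4.
Column 3 already has 6, so R5C3 = 1.
Column 1 now contains 1, so R6C1 = 3.
1 is placed in column 3, leaving R6C3 = 2.
Row 6 now contains 3; hence R6C6 = 6.
4 is placed in column 2, which forces R1C2 = 2.
Column 3 now contains 2, leaving R1C3 = 4.
Row 5 now contains 1, which forces R5C2 = 6.
Column 6 already has 6; hence R5C6 = 3.
2 is placed in row 6, leaving R6C2 = 1.
The full grid is 5 2 4 3 6 1 / 2 5 6 1 3 4 / 6 4 3 2 1 5 / 1 3 5 6 4 2 / 4 6 1 5 2 3 / 3 1 2 4 5 6.

5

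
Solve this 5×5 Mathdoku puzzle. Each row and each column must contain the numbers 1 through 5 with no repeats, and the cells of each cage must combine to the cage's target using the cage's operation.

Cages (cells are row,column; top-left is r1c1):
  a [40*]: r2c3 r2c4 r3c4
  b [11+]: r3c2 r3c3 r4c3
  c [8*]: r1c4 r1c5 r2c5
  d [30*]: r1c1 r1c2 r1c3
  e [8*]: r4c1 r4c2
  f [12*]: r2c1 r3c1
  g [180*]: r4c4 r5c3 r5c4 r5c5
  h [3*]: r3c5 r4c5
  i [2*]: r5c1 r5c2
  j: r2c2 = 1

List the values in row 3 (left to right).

Cage j is a single given cell; hence r2c2 = 1.
The 4 cells of cage g must have product 180, which forces r4c4 = 3.
Row 4 already has 3, so r4c5 = 1.
1 is placed in column 2, leaving r5c2 = 2.
The 3 cells of cage c must have product 8; hence r1c4 = 1.
Column 5 now contains 1, which forces r3c5 = 3.
Cage e's pair has product 8, which forces r4c1 = 2.
Column 2 already has 2, leaving r4c2 = 4.
Row 4 now contains 4, which forces r4c3 = 5.
2 is placed in row 5; hence r5c1 = 1.
Cage d has product 30, so r1c3 = 2.
Row 1 now contains 2, leaving r1c5 = 4.
Cage f needs two cells with product 12, which forces r2c1 = 3.
Column 3 already has 2, so r2c3 = 4.
4 is placed in column 5; hence r2c5 = 2.
Row 3 now contains 3; hence r3c1 = 4.
4 is placed in column 2, so r3c2 = 5.
Cage b needs sum 11, which forces r3c3 = 1.
Row 3 now contains 5; hence r3c4 = 2.
Cage g needs product 180, leaving r5c3 = 3.
4 is placed in column 5, which forces r5c5 = 5.
Column 1 now contains 3; hence r1c1 = 5.
Column 2 now contains 5; hence r1c2 = 3.
2 is placed in row 2, so r2c4 = 5.
Row 5 now contains 5, leaving r5c4 = 4.
Filled in: 5 3 2 1 4 / 3 1 4 5 2 / 4 5 1 2 3 / 2 4 5 3 1 / 1 2 3 4 5.

4 5 1 2 3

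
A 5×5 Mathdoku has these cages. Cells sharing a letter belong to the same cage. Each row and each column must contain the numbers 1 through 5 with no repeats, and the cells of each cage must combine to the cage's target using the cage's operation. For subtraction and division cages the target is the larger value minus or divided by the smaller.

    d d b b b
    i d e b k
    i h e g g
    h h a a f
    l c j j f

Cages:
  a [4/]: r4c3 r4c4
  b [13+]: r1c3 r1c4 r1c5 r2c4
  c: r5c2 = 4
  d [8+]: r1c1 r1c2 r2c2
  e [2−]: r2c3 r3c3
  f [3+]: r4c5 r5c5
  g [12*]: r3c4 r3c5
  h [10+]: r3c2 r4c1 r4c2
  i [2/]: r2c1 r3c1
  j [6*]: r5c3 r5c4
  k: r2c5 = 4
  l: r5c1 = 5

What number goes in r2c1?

Cage k is a single given cell, so r2c5 = 4.
Column 5 now contains 4, leaving r3c5 = 3.
Cage l is a single given cell, so r5c1 = 5.
C is a freebie, so r5c2 = 4.
3 is placed in row 3, leaving r3c4 = 4.
4 is placed in column 4, which forces r4c4 = 1.
Row 4 now contains 1, leaving r4c5 = 2.
Column 5 already has 2, so r5c5 = 1.
Cage b has sum 13, so r1c4 = 2.
1 is placed in column 5, leaving r1c5 = 5.
The two cells of cage e must have difference 2, which forces r2c3 = 3.
Row 2 already has 3, which forces r2c4 = 5.
The 3 cells of cage h must have sum 10, leaving r4c2 = 5.
Row 4 now contains 1, which forces r4c3 = 4.
3 is placed in column 3, leaving r5c3 = 2.
Column 4 already has 2; hence r5c4 = 3.
Cage d has sum 8; hence r1c1 = 4.
Cage d needs sum 8; hence r1c2 = 3.
3 is placed in column 3, leaving r1c3 = 1.
Cage d has sum 8, so r2c2 = 1.
Cage h needs sum 10, so r3c2 = 2.
Column 3 now contains 1, so r3c3 = 5.
Row 4 now contains 4, leaving r4c1 = 3.
Row 2 now contains 1, which forces r2c1 = 2.
Row 3 already has 2, so r3c1 = 1.
Completed grid: 4 3 1 2 5 / 2 1 3 5 4 / 1 2 5 4 3 / 3 5 4 1 2 / 5 4 2 3 1.

2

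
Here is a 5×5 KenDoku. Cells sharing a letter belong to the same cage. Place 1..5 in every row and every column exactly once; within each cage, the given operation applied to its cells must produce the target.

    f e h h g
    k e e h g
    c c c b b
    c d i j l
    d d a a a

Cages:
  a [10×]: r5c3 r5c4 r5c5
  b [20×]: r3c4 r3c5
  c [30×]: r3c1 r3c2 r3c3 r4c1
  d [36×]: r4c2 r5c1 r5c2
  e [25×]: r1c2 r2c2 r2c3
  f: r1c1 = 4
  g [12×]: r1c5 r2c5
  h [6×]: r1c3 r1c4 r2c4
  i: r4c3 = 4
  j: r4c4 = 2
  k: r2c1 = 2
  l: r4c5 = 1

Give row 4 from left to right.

Cage f is given, which forces r1c1 = 4.
Cage e needs product 25, leaving r1c2 = 5.
4 is placed in row 1, leaving r1c5 = 3.
Cage k is a single given cell, which forces r2c1 = 2.
Cage e needs product 25, leaving r2c2 = 1.
Cage e needs product 25, which forces r2c3 = 5.
Row 2 now contains 1, leaving r2c4 = 3.
Column 5 already has 3, so r2c5 = 4.
4 is placed in column 5, leaving r3c5 = 5.
Cage d needs product 36, so r4c2 = 3.
Cage i is a single given cell, leaving r4c3 = 4.
Cage j is a single given cell; hence r4c4 = 2.
Cage l is given; hence r4c5 = 1.
Cage d needs product 36, which forces r5c1 = 3.
Cage d needs product 36; hence r5c2 = 4.
Column 5 now contains 1; hence r5c5 = 2.
Cage h has product 6, which forces r1c3 = 2.
Column 4 now contains 2, leaving r1c4 = 1.
3 is placed in column 1, which forces r3c1 = 1.
Column 2 already has 3, which forces r3c2 = 2.
Cage c has product 30, which forces r3c3 = 3.
5 is placed in row 3; hence r3c4 = 4.
Row 4 now contains 1, which forces r4c1 = 5.
Row 5 now contains 2; hence r5c3 = 1.
Cage a has product 10; hence r5c4 = 5.
Filled in: 4 5 2 1 3 / 2 1 5 3 4 / 1 2 3 4 5 / 5 3 4 2 1 / 3 4 1 5 2.

5 3 4 2 1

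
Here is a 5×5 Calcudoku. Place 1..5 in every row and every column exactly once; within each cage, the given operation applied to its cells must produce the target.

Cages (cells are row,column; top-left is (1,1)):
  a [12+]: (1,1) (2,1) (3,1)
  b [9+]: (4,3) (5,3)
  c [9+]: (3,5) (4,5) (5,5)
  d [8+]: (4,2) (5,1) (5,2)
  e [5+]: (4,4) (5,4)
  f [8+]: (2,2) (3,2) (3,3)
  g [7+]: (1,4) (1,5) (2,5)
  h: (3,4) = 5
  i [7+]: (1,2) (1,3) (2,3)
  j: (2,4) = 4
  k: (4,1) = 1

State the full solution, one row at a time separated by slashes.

Cage j is given, so (2,4) = 4.
H is a freebie, which forces (3,4) = 5.
K is a freebie, so (4,1) = 1.
Column 1 needs a 2, and only (5,1) is open for it.
Cage e needs two cells with sum 5, which forces (4,4) = 2.
Row 5 now contains 2, leaving (5,4) = 3.
3 is placed in column 4, which forces (1,4) = 1.
Row 4 already has 2, leaving (4,2) = 5.
5 is placed in row 4, so (4,3) = 4.
5 is placed in row 4, which forces (4,5) = 3.
Cage d needs sum 8, leaving (5,2) = 1.
Column 3 now contains 4, leaving (5,3) = 5.
5 is placed in row 5, which forces (5,5) = 4.
Column 5 now contains 4, so (1,5) = 5.
Cage g has sum 7, which forces (2,5) = 1.
Cage c needs sum 9, which forces (3,5) = 2.
The 3 cells of cage i must have sum 7, leaving (1,2) = 2.
Cage i needs sum 7, which forces (1,3) = 3.
The 3 cells of cage a must have sum 12, so (2,1) = 5.
Cage f has sum 8, so (2,2) = 3.
1 is placed in row 2, so (2,3) = 2.
2 is placed in row 3, leaving (3,2) = 4.
The 3 cells of cage f must have sum 8, which forces (3,3) = 1.
Row 1 now contains 3, so (1,1) = 4.
4 is placed in row 3, so (3,1) = 3.

4 2 3 1 5 / 5 3 2 4 1 / 3 4 1 5 2 / 1 5 4 2 3 / 2 1 5 3 4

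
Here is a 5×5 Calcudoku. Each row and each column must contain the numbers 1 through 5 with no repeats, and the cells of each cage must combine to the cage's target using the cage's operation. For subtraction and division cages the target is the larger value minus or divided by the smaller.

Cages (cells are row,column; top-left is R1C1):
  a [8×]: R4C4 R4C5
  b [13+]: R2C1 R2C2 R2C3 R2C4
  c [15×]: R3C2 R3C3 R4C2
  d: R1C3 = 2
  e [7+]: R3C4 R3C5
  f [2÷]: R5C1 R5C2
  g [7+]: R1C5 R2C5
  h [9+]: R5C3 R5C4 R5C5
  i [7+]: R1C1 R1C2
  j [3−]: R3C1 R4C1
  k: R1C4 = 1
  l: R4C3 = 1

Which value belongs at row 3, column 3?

5

Cage d is a single given cell, which forces R1C3 = 2.
Cage k is given, leaving R1C4 = 1.
Cage l is given, which forces R4C3 = 1.
The 3 cells of cage c must have product 15, leaving R3C2 = 1.
The 4 cells of cage b must have sum 13, leaving R2C1 = 1.
In row 1, 5 can only go at R1C5, so R1C5 = 5.
Cage g's pair has sum 7, so R2C5 = 2.
Column 5 already has 2; hence R4C5 = 4.
Cage e's pair has sum 7, which forces R3C4 = 4.
Column 5 now contains 4, leaving R3C5 = 3.
4 is placed in row 4, so R4C4 = 2.
Column 5 already has 3, leaving R5C5 = 1.
The two cells of cage j must have difference 3, so R3C1 = 2.
Row 3 now contains 3, so R3C3 = 5.
Row 4 already has 2; hence R4C1 = 5.
The 3 cells of cage c must have product 15, so R4C2 = 3.
Column 1 already has 2, so R5C1 = 4.
4 is placed in row 5, which forces R5C2 = 2.
5 is placed in column 3; hence R5C3 = 3.
Row 5 now contains 3, which forces R5C4 = 5.
4 is placed in column 1, so R1C1 = 3.
Column 2 already has 3, leaving R1C2 = 4.
Cage b needs sum 13, so R2C2 = 5.
3 is placed in column 3, which forces R2C3 = 4.
5 is placed in column 4, leaving R2C4 = 3.
The full grid is 3 4 2 1 5 / 1 5 4 3 2 / 2 1 5 4 3 / 5 3 1 2 4 / 4 2 3 5 1.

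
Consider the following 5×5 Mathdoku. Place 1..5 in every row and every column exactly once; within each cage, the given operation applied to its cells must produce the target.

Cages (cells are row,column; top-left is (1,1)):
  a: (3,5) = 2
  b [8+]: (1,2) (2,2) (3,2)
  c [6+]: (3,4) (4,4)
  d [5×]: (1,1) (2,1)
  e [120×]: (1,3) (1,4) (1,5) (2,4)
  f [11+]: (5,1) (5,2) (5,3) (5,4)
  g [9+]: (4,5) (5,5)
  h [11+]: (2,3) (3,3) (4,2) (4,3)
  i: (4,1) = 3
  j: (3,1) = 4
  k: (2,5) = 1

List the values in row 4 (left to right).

3 2 4 1 5

Cage k is a single given cell; hence (2,5) = 1.
Cage j is given; hence (3,1) = 4.
Cage a is a single given cell, so (3,5) = 2.
Cage i is given; hence (4,1) = 3.
The two cells of cage d must have product 5; hence (1,1) = 1.
Row 2 already has 1, so (2,1) = 5.
5 is placed in column 1, which forces (5,1) = 2.
The 3 cells of cage b must have sum 8, leaving (3,2) = 1.
Row 3 now contains 1, so (3,4) = 5.
5 is placed in column 4, leaving (4,4) = 1.
Column 4 already has 1, so (5,4) = 3.
Cage h needs sum 11, so (2,3) = 2.
Row 2 now contains 2, leaving (2,4) = 4.
Row 3 now contains 5, which forces (3,3) = 3.
The 4 cells of cage h must have sum 11, which forces (4,2) = 2.
The 4 cells of cage h must have sum 11; hence (4,3) = 4.
4 is placed in row 4, leaving (4,5) = 5.
Row 5 already has 3; hence (5,2) = 5.
Cage f needs sum 11; hence (5,3) = 1.
5 is placed in column 5, leaving (5,5) = 4.
Cage b has sum 8, so (1,2) = 4.
Column 3 already has 3, which forces (1,3) = 5.
Column 4 now contains 4, which forces (1,4) = 2.
5 is placed in column 5, leaving (1,5) = 3.
4 is placed in row 2; hence (2,2) = 3.
Filled in: 1 4 5 2 3 / 5 3 2 4 1 / 4 1 3 5 2 / 3 2 4 1 5 / 2 5 1 3 4.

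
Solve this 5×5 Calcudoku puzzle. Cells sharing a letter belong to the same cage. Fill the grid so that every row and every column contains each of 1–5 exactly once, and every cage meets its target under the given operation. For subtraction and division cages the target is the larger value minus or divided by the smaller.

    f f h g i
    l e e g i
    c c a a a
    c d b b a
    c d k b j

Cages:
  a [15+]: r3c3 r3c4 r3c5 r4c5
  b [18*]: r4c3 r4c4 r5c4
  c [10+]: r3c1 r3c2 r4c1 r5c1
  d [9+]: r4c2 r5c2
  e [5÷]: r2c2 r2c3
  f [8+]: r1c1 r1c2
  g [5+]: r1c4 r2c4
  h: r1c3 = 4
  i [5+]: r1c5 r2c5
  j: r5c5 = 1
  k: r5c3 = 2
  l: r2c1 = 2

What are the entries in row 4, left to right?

1 4 3 2 5

Cage h is given, leaving r1c3 = 4.
Cage l is given, leaving r2c1 = 2.
Cage b needs product 18, leaving r4c3 = 3.
Cage b needs product 18, leaving r4c4 = 2.
Cage k is given; hence r5c3 = 2.
The 3 cells of cage b must have product 18, which forces r5c4 = 3.
J is a freebie, leaving r5c5 = 1.
3 is placed in column 4, leaving r1c4 = 1.
Cage i needs two cells with sum 5, which forces r1c5 = 2.
Cage g needs two cells with sum 5; hence r2c4 = 4.
The two cells of cage i must have sum 5, which forces r2c5 = 3.
Cage c has sum 10, which forces r3c1 = 3.
Column 4 already has 4, which forces r3c4 = 5.
Column 5 now contains 2, which forces r3c5 = 4.
The 4 cells of cage c must have sum 10, so r4c1 = 1.
Column 5 already has 4, leaving r4c5 = 5.
3 is placed in column 1; hence r1c1 = 5.
Cage f needs two cells with sum 8, so r1c2 = 3.
Row 3 now contains 5, which forces r3c3 = 1.
5 is placed in row 4, leaving r4c2 = 4.
Column 1 already has 5, which forces r5c1 = 4.
Cage d needs two cells with sum 9, which forces r5c2 = 5.
5 is placed in column 2, so r2c2 = 1.
Column 3 now contains 1; hence r2c3 = 5.
1 is placed in row 3, leaving r3c2 = 2.
The full grid is 5 3 4 1 2 / 2 1 5 4 3 / 3 2 1 5 4 / 1 4 3 2 5 / 4 5 2 3 1.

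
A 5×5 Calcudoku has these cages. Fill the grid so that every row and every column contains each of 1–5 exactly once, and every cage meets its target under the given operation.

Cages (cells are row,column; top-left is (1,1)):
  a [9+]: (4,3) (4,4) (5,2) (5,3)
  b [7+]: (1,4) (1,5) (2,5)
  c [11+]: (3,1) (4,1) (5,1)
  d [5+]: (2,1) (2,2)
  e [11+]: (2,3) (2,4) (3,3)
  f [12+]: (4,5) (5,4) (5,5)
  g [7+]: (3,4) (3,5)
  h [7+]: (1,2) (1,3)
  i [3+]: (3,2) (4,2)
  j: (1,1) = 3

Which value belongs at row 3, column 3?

3

Cage j is a single given cell, leaving (1,1) = 3.
Row 3 needs a 1, and only (3,2) is open for it.
Column 2 now contains 1, leaving (4,2) = 2.
2 is placed in column 2, so (1,2) = 5.
The two cells of cage h must have sum 7, leaving (1,3) = 2.
Column 3 now contains 2; hence (5,3) = 1.
The 3 cells of cage b must have sum 7; hence (2,5) = 2.
Cage a needs sum 9, which forces (4,4) = 1.
Column 4 now contains 1, leaving (1,4) = 4.
The 3 cells of cage b must have sum 7, so (1,5) = 1.
2 is placed in row 2, leaving (2,1) = 1.
Cage d needs two cells with sum 5, so (2,2) = 4.
Column 4 now contains 4, leaving (2,4) = 3.
Column 4 now contains 3, leaving (3,4) = 2.
4 is placed in column 2, so (5,2) = 3.
Column 4 now contains 3, so (5,4) = 5.
5 is placed in row 5, so (5,5) = 4.
Row 2 now contains 3; hence (2,3) = 5.
The 3 cells of cage e must have sum 11, leaving (3,3) = 3.
Cage g's pair has sum 7, so (3,5) = 5.
The 4 cells of cage a must have sum 9; hence (4,3) = 4.
Cage f has sum 12; hence (4,5) = 3.
4 is placed in row 5, which forces (5,1) = 2.
5 is placed in row 3, so (3,1) = 4.
4 is placed in row 4; hence (4,1) = 5.
Completed grid: 3 5 2 4 1 / 1 4 5 3 2 / 4 1 3 2 5 / 5 2 4 1 3 / 2 3 1 5 4.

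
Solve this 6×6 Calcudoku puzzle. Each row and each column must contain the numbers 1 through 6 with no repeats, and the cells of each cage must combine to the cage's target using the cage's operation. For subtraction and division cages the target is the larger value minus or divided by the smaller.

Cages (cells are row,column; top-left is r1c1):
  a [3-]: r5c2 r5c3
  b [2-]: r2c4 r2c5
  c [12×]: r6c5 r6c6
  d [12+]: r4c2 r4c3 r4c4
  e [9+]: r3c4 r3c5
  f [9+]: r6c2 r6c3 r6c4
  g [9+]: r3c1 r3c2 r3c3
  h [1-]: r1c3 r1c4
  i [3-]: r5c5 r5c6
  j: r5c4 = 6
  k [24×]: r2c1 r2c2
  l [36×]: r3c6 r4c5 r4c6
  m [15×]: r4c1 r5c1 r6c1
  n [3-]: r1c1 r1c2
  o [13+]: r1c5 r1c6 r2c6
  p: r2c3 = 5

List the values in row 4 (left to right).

1 3 4 5 2 6

P is a freebie; hence r2c3 = 5.
Cage j is given, which forces r5c4 = 6.
The only place for 3 in row 5 is r5c1.
Row 2 needs a 2, and only r2c6 is open for it.
In column 1, 2 can only go at r3c1, so r3c1 = 2.
In column 1, 6 can only go at r2c1, so r2c1 = 6.
Row 2 now contains 6; hence r2c2 = 4.
Cage n needs two cells with difference 3; hence r1c1 = 4.
4 is placed in column 2; hence r1c2 = 1.
Column 2 now contains 1; hence r5c2 = 5.
Cage a needs two cells with difference 3, so r5c3 = 2.
Column 3 now contains 2; hence r1c3 = 3.
Cage h needs two cells with difference 1, which forces r1c4 = 2.
The only place for 1 in row 3 is r3c3.
Cage g needs sum 9, leaving r3c2 = 6.
Row 3 now contains 6; hence r3c6 = 3.
Cage f has sum 9; hence r6c2 = 2.
Column 2 already has 2; hence r4c2 = 3.
The 3 cells of cage d must have sum 12; hence r4c3 = 4.
Cage d needs sum 12; hence r4c4 = 5.
Row 4 now contains 3, leaving r4c5 = 2.
Row 4 now contains 4, leaving r4c6 = 6.
4 is placed in column 3, which forces r6c3 = 6.
Cage c needs two cells with product 12, leaving r6c5 = 3.
The two cells of cage c must have product 12, which forces r6c6 = 4.
Cage o needs sum 13, so r1c5 = 6.
Column 6 now contains 6, leaving r1c6 = 5.
The two cells of cage b must have difference 2, which forces r2c4 = 3.
Column 5 now contains 3, so r2c5 = 1.
Column 4 already has 5, so r3c4 = 4.
The two cells of cage e must have sum 9, which forces r3c5 = 5.
Row 4 already has 5; hence r4c1 = 1.
Cage i's pair has difference 3, leaving r5c5 = 4.
Column 6 already has 4, so r5c6 = 1.
The 3 cells of cage m must have product 15, so r6c1 = 5.
3 is placed in row 6, so r6c4 = 1.
Completed grid: 4 1 3 2 6 5 / 6 4 5 3 1 2 / 2 6 1 4 5 3 / 1 3 4 5 2 6 / 3 5 2 6 4 1 / 5 2 6 1 3 4.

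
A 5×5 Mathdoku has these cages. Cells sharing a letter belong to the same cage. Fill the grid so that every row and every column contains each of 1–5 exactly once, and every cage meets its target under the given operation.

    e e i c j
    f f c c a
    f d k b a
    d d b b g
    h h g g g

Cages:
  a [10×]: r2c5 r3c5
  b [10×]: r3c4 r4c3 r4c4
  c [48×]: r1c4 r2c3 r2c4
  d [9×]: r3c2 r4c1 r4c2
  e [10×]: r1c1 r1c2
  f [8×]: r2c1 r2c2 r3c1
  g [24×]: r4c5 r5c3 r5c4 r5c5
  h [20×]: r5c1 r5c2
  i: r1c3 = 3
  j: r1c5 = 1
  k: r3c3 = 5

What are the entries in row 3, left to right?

I is a freebie, so r1c3 = 3.
Cage c needs product 48, leaving r1c4 = 4.
Cage j is a single given cell; hence r1c5 = 1.
The 3 cells of cage c must have product 48, which forces r2c3 = 4.
Cage c has product 48; hence r2c4 = 3.
Cage d needs product 9, so r3c2 = 3.
Cage k is a single given cell; hence r3c3 = 5.
Row 3 now contains 5, leaving r3c5 = 2.
The 3 cells of cage d must have product 9, so r4c1 = 3.
Cage d needs product 9, leaving r4c2 = 1.
1 is placed in row 4, so r4c3 = 2.
Row 4 already has 2, leaving r4c4 = 5.
Row 4 already has 3, which forces r4c5 = 4.
Column 3 now contains 2, so r5c3 = 1.
Row 5 now contains 1, so r5c4 = 2.
4 is placed in column 5; hence r5c5 = 3.
The 3 cells of cage f must have product 8; hence r2c1 = 1.
1 is placed in column 2; hence r2c2 = 2.
2 is placed in column 5, which forces r2c5 = 5.
Cage f needs product 8, so r3c1 = 4.
Row 3 now contains 2; hence r3c4 = 1.
Column 1 already has 4, leaving r5c1 = 5.
Row 5 already has 5, leaving r5c2 = 4.
5 is placed in column 1, so r1c1 = 2.
Column 2 already has 2, so r1c2 = 5.
Completed grid: 2 5 3 4 1 / 1 2 4 3 5 / 4 3 5 1 2 / 3 1 2 5 4 / 5 4 1 2 3.

4 3 5 1 2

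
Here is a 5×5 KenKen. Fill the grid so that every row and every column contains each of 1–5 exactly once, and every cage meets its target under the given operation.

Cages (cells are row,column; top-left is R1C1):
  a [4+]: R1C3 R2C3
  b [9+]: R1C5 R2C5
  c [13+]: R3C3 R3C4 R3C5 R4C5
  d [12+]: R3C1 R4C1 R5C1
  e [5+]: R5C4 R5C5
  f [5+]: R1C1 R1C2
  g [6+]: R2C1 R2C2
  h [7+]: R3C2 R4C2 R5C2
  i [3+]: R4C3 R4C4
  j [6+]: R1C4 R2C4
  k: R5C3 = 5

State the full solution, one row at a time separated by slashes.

2 3 1 4 5 / 1 5 3 2 4 / 3 2 4 5 1 / 5 4 2 1 3 / 4 1 5 3 2

K is a freebie, which forces R5C3 = 5.
In row 2, 3 can only go at R2C3, so R2C3 = 3.
3 is placed in column 3, so R1C3 = 1.
Column 3 already has 1, which forces R4C3 = 2.
Row 4 now contains 2, leaving R4C4 = 1.
2 is placed in column 3, so R3C3 = 4.
Row 4 already has 1, which forces R4C2 = 4.
The 4 cells of cage c must have sum 13, so R3C5 = 1.
The 3 cells of cage d must have sum 12; hence R5C1 = 4.
Row 3 now contains 1; hence R3C2 = 2.
Cage h has sum 7, so R5C2 = 1.
The two cells of cage f must have sum 5, so R1C1 = 2.
Column 2 now contains 2; hence R1C2 = 3.
2 is placed in row 1; hence R1C4 = 4.
Row 1 already has 4; hence R1C5 = 5.
Cage g's pair has sum 6, so R2C1 = 1.
Column 2 now contains 1, which forces R2C2 = 5.
Column 4 already has 4, so R2C4 = 2.
Column 5 now contains 5; hence R2C5 = 4.
Column 5 now contains 5; hence R4C5 = 3.
Column 4 already has 2; hence R5C4 = 3.
3 is placed in column 5, so R5C5 = 2.
Cage d has sum 12, so R3C1 = 3.
Column 4 already has 3, leaving R3C4 = 5.
3 is placed in row 4; hence R4C1 = 5.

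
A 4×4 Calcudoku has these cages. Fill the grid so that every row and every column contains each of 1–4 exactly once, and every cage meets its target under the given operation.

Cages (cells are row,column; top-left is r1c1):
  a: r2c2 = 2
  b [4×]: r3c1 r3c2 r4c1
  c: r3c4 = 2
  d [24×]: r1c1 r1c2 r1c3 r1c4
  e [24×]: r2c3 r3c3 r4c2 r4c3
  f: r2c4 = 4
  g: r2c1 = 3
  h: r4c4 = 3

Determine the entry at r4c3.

2

G is a freebie, which forces r2c1 = 3.
Cage a is given, so r2c2 = 2.
F is a freebie, which forces r2c4 = 4.
Column 2 now contains 2, which forces r3c2 = 1.
Cage c is given, leaving r3c4 = 2.
Cage h is a single given cell, so r4c4 = 3.
Column 4 already has 3, which forces r1c4 = 1.
Row 2 already has 4, leaving r2c3 = 1.
Row 3 already has 1; hence r3c1 = 4.
The 4 cells of cage e must have product 24, which forces r3c3 = 3.
The 3 cells of cage b must have product 4; hence r4c1 = 1.
Row 4 now contains 3, leaving r4c2 = 4.
Cage e has product 24, which forces r4c3 = 2.
Column 1 now contains 4; hence r1c1 = 2.
Column 2 now contains 4, leaving r1c2 = 3.
Column 3 already has 2, leaving r1c3 = 4.
Completed grid: 2 3 4 1 / 3 2 1 4 / 4 1 3 2 / 1 4 2 3.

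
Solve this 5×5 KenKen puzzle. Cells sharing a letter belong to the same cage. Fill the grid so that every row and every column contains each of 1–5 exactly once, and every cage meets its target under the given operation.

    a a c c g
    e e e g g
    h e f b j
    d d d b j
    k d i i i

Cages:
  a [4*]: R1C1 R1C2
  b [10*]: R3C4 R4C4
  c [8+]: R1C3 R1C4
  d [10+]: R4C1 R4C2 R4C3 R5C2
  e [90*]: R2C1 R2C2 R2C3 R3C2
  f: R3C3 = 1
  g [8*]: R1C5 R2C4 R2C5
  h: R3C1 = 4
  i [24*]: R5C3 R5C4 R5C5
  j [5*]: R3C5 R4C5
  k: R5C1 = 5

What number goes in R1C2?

Cage h is given, leaving R3C1 = 4.
Cage e has product 90, so R3C2 = 3.
F is a freebie, leaving R3C3 = 1.
1 is placed in row 3, leaving R3C5 = 5.
5 is placed in column 5, leaving R4C5 = 1.
Cage k is given; hence R5C1 = 5.
Column 1 now contains 4, which forces R1C1 = 1.
Cage a needs two cells with product 4, which forces R1C2 = 4.
Row 1 already has 4, which forces R1C5 = 2.
The 3 cells of cage g must have product 8, leaving R2C4 = 1.
Column 5 now contains 2, so R2C5 = 4.
Row 3 now contains 5; hence R3C4 = 2.
Column 2 already has 4, leaving R4C2 = 2.
Cage b needs two cells with product 10, leaving R4C4 = 5.
Cage d needs sum 10, which forces R5C2 = 1.
4 is placed in column 5, leaving R5C5 = 3.
Cage c's pair has sum 8; hence R1C3 = 5.
5 is placed in column 4, which forces R1C4 = 3.
Column 2 now contains 2, so R2C2 = 5.
Row 4 now contains 2; hence R4C1 = 3.
The 4 cells of cage d must have sum 10, so R4C3 = 4.
Cage i needs product 24, which forces R5C3 = 2.
Row 5 already has 3, leaving R5C4 = 4.
Column 1 now contains 3, which forces R2C1 = 2.
2 is placed in column 3; hence R2C3 = 3.
Completed grid: 1 4 5 3 2 / 2 5 3 1 4 / 4 3 1 2 5 / 3 2 4 5 1 / 5 1 2 4 3.

4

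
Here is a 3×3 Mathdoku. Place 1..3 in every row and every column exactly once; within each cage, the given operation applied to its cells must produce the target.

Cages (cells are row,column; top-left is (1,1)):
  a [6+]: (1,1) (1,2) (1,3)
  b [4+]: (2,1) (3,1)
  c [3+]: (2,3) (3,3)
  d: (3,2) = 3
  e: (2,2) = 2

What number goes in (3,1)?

1

E is a freebie; hence (2,2) = 2.
2 is placed in row 2, leaving (2,3) = 1.
Cage d is a single given cell, leaving (3,2) = 3.
Column 3 already has 1, leaving (3,3) = 2.
The 3 cells of cage a must have sum 6; hence (1,1) = 2.
3 is placed in column 2; hence (1,2) = 1.
Column 3 now contains 2; hence (1,3) = 3.
1 is placed in row 2; hence (2,1) = 3.
Row 3 now contains 3; hence (3,1) = 1.
The full grid is 2 1 3 / 3 2 1 / 1 3 2.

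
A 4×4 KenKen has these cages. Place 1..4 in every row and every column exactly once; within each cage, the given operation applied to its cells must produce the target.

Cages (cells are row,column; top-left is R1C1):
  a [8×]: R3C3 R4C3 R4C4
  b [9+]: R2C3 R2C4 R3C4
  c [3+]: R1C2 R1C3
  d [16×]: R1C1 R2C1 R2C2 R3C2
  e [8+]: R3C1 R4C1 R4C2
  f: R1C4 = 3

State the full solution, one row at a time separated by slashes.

Cage f is given, so R1C4 = 3.
Row 1 needs a 4, and only R1C1 is open for it.
Row 2 needs a 3, and only R2C3 is open for it.
The only place for 3 in row 3 is R3C1.
Row 4 needs a 3, and only R4C2 is open for it.
Cage e needs sum 8; hence R4C1 = 2.
2 is placed in column 1, so R2C1 = 1.
Cage d needs product 16, so R2C2 = 4.
Row 2 now contains 4, so R2C4 = 2.
The 4 cells of cage d must have product 16; hence R3C2 = 1.
The 3 cells of cage a must have product 8, which forces R3C3 = 2.
Column 4 already has 2, leaving R3C4 = 4.
4 is placed in column 4, so R4C4 = 1.
Column 2 now contains 1; hence R1C2 = 2.
2 is placed in column 3, so R1C3 = 1.
Row 4 now contains 1, leaving R4C3 = 4.

4 2 1 3 / 1 4 3 2 / 3 1 2 4 / 2 3 4 1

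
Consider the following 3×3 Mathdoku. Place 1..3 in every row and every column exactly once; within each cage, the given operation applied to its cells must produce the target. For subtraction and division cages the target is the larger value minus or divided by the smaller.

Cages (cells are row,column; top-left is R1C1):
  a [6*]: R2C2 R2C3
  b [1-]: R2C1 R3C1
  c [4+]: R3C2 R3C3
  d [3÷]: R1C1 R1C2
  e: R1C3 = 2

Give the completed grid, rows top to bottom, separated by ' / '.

Cage e is a single given cell, which forces R1C3 = 2.
Column 3 now contains 2, leaving R2C3 = 3.
3 is placed in column 3; hence R3C3 = 1.
Row 2 already has 3, which forces R2C2 = 2.
Row 3 now contains 1, so R3C2 = 3.
Cage d needs two cells with quotient 3, which forces R1C1 = 3.
Column 2 now contains 3, so R1C2 = 1.
Row 2 already has 2, leaving R2C1 = 1.
Row 3 already has 3, so R3C1 = 2.

3 1 2 / 1 2 3 / 2 3 1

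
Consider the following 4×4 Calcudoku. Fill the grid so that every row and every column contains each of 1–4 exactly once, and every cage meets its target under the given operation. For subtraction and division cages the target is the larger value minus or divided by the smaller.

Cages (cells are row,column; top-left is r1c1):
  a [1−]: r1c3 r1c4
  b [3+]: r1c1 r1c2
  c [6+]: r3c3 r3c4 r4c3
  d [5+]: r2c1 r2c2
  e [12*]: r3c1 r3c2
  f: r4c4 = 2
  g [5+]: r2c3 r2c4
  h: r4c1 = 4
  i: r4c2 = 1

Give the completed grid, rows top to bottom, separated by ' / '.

1 2 4 3 / 2 3 1 4 / 3 4 2 1 / 4 1 3 2

H is a freebie, which forces r4c1 = 4.
Cage i is a single given cell; hence r4c2 = 1.
Cage f is given, so r4c4 = 2.
The two cells of cage b must have sum 3, leaving r1c1 = 1.
1 is placed in column 2; hence r1c2 = 2.
4 is placed in column 1; hence r3c1 = 3.
Cage e needs two cells with product 12, leaving r3c2 = 4.
Cage c has sum 6; hence r3c3 = 2.
Cage c needs sum 6, so r3c4 = 1.
Row 4 already has 2; hence r4c3 = 3.
Column 3 already has 3, leaving r1c3 = 4.
Cage a's pair has difference 1, leaving r1c4 = 3.
3 is placed in column 1; hence r2c1 = 2.
Column 2 already has 4, leaving r2c2 = 3.
Cage g needs two cells with sum 5, so r2c3 = 1.
Cage g needs two cells with sum 5, which forces r2c4 = 4.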